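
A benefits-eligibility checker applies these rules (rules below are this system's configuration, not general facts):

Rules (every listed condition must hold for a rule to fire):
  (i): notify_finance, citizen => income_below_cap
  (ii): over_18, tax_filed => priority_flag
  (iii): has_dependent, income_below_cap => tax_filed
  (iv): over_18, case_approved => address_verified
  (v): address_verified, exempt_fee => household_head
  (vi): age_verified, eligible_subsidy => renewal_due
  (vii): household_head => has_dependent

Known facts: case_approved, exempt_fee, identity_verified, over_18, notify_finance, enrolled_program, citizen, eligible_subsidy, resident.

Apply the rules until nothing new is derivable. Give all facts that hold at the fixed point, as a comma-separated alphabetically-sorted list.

Round 1: (i) [notify_finance, citizen => income_below_cap]; (iv) [over_18, case_approved => address_verified]. New: income_below_cap, address_verified.
Round 2: (v) [address_verified, exempt_fee => household_head]. New: household_head.
Round 3: (vii) [household_head => has_dependent]. New: has_dependent.
Round 4: (iii) [has_dependent, income_below_cap => tax_filed]. New: tax_filed.
Round 5: (ii) [over_18, tax_filed => priority_flag]. New: priority_flag.

address_verified, case_approved, citizen, eligible_subsidy, enrolled_program, exempt_fee, has_dependent, household_head, identity_verified, income_below_cap, notify_finance, over_18, priority_flag, resident, tax_filed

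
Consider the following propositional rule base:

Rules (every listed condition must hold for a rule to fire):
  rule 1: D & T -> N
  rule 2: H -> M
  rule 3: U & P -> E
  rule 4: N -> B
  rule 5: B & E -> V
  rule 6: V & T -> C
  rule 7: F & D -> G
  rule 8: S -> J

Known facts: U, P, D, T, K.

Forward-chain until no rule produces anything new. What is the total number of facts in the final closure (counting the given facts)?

Round 1 fires rule 1, rule 3, giving N, E.
Round 2 fires rule 4, giving B.
Round 3 fires rule 5, giving V.
Round 4 fires rule 6, giving C.
Closure: {B, C, D, E, K, N, P, T, U, V} — 10 facts.

10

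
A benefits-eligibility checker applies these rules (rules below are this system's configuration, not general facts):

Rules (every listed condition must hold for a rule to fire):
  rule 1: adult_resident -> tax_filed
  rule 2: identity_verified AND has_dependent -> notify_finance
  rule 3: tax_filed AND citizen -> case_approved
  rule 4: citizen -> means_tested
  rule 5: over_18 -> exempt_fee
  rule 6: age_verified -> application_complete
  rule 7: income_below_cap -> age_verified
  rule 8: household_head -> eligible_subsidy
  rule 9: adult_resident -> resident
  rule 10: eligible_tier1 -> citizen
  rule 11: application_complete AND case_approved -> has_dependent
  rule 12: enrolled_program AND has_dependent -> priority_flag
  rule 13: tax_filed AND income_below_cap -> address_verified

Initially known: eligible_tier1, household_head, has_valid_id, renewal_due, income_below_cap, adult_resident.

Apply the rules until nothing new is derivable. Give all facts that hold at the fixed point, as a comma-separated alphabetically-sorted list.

address_verified, adult_resident, age_verified, application_complete, case_approved, citizen, eligible_subsidy, eligible_tier1, has_dependent, has_valid_id, household_head, income_below_cap, means_tested, renewal_due, resident, tax_filed

Round 1 fires rule 1, rule 7, rule 8, rule 9, rule 10, giving tax_filed, age_verified, eligible_subsidy, resident, citizen.
Round 2 fires rule 3, rule 4, rule 6, rule 13, giving case_approved, means_tested, application_complete, address_verified.
Round 3 fires rule 11, giving has_dependent.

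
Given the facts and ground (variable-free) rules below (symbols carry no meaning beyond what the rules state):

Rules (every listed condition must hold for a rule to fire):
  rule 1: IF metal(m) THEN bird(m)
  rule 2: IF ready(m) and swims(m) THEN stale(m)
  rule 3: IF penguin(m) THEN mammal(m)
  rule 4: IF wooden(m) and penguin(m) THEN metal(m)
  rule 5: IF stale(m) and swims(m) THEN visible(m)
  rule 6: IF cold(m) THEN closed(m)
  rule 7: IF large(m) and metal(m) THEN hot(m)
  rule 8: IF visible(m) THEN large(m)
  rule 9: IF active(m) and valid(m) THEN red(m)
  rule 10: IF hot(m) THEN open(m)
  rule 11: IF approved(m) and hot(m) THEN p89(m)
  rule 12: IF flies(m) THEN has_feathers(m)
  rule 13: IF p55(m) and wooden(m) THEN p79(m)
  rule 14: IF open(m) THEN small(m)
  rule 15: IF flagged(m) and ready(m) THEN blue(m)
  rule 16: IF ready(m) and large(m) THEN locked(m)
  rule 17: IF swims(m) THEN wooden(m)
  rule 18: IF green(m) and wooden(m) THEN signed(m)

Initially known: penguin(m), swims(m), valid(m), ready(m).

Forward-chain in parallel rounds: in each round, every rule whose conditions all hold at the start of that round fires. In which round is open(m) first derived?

5

Round 1 fires rule 2, rule 3, rule 17, giving stale(m), mammal(m), wooden(m).
Round 2 fires rule 4, rule 5, giving metal(m), visible(m).
Round 3 fires rule 1, rule 8, giving bird(m), large(m).
Round 4 fires rule 7, rule 16, giving hot(m), locked(m).
Round 5 fires rule 10, giving open(m).
open(m) first appears in round 5.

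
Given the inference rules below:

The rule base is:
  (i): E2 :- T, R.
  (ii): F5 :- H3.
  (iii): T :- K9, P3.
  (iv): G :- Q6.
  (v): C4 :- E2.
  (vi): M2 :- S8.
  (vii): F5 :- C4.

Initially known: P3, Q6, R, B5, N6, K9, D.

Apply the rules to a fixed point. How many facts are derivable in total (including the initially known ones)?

[1] (iii) [T :- K9, P3.]; (iv) [G :- Q6.]. ⇒ new: T, G.
[2] (i) [E2 :- T, R.]. ⇒ new: E2.
[3] (v) [C4 :- E2.]. ⇒ new: C4.
[4] (vii) [F5 :- C4.]. ⇒ new: F5.
Closure: {B5, C4, D, E2, F5, G, K9, N6, P3, Q6, R, T} — 12 facts.

12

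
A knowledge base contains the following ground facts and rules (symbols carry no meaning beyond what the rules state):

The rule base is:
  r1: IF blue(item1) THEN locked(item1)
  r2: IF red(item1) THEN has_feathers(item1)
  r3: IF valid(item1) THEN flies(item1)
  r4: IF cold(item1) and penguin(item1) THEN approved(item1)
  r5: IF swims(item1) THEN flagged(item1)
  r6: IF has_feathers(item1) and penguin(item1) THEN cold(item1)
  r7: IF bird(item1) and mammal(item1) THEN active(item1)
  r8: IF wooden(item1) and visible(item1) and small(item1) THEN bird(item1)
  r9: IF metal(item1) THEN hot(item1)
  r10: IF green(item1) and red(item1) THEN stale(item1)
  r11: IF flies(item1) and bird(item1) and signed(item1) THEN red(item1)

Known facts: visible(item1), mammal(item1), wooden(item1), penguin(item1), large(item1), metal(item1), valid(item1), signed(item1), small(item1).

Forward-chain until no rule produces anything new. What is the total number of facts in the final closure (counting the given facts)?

17

Round 1 — r3, r8, r9, derive flies(item1), bird(item1), hot(item1).
Round 2 — r7, r11, derive active(item1), red(item1).
Round 3 — r2, derive has_feathers(item1).
Round 4 — r6, derive cold(item1).
Round 5 — r4, derive approved(item1).
Closure: {active(item1), approved(item1), bird(item1), cold(item1), flies(item1), has_feathers(item1), hot(item1), large(item1), mammal(item1), metal(item1), penguin(item1), red(item1), signed(item1), small(item1), valid(item1), visible(item1), wooden(item1)} — 17 facts.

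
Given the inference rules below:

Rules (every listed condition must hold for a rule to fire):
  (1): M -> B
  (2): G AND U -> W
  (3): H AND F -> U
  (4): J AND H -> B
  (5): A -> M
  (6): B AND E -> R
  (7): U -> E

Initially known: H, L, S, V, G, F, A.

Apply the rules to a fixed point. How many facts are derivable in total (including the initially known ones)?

13

Round 1 fires (3), (5), giving U, M.
Round 2 fires (1), (2), (7), giving B, W, E.
Round 3 fires (6), giving R.
Closure: {A, B, E, F, G, H, L, M, R, S, U, V, W} — 13 facts.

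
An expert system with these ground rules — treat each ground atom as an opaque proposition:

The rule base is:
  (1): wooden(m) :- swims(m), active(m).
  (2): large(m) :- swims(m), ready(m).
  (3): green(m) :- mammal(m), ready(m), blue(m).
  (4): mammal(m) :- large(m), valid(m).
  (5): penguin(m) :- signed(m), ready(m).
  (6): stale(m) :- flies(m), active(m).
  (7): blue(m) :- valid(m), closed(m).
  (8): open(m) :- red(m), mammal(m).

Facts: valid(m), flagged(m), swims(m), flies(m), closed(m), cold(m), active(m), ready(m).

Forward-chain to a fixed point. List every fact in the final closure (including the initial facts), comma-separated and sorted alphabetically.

active(m), blue(m), closed(m), cold(m), flagged(m), flies(m), green(m), large(m), mammal(m), ready(m), stale(m), swims(m), valid(m), wooden(m)

Round 1 fires (1), (2), (6), (7), giving wooden(m), large(m), stale(m), blue(m).
Round 2 fires (4), giving mammal(m).
Round 3 fires (3), giving green(m).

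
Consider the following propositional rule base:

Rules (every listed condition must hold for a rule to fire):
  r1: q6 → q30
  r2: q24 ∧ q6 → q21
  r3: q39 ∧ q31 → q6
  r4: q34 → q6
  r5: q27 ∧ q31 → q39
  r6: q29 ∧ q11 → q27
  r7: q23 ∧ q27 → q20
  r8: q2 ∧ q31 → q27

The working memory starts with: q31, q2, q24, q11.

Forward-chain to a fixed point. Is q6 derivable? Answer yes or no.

yes

Round 1 — r8, derive q27.
Round 2 — r5, derive q39.
Round 3 — r3, derive q6.
Round 4 — r1, r2, derive q30, q21.
q6 appears in round 3, so it is derivable.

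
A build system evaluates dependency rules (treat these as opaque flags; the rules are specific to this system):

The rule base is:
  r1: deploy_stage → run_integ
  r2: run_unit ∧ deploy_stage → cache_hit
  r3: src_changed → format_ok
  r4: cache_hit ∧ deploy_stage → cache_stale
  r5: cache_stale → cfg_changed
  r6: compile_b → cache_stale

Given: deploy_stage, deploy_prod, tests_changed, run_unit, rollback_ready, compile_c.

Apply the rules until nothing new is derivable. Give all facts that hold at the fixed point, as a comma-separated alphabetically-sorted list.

cache_hit, cache_stale, cfg_changed, compile_c, deploy_prod, deploy_stage, rollback_ready, run_integ, run_unit, tests_changed

Round 1: r1 [deploy_stage → run_integ]; r2 [run_unit ∧ deploy_stage → cache_hit]. Adds run_integ, cache_hit.
Round 2: r4 [cache_hit ∧ deploy_stage → cache_stale]. Adds cache_stale.
Round 3: r5 [cache_stale → cfg_changed]. Adds cfg_changed.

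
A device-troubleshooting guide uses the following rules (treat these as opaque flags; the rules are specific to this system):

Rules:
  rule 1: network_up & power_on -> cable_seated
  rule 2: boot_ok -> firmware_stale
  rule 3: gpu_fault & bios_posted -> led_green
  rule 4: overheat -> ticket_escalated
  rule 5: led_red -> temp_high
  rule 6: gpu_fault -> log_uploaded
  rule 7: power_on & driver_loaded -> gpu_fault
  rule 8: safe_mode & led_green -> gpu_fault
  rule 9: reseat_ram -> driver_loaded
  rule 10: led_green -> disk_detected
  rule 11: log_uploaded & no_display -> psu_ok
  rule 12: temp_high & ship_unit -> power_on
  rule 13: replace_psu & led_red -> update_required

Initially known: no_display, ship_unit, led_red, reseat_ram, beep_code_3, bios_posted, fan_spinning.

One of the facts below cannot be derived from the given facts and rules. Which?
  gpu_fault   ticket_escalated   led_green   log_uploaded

ticket_escalated

Round 1: rule 5 [led_red -> temp_high]; rule 9 [reseat_ram -> driver_loaded]. Adds temp_high, driver_loaded.
Round 2: rule 12 [temp_high & ship_unit -> power_on]. Adds power_on.
Round 3: rule 7 [power_on & driver_loaded -> gpu_fault]. Adds gpu_fault.
Round 4: rule 3 [gpu_fault & bios_posted -> led_green]; rule 6 [gpu_fault -> log_uploaded]. Adds led_green, log_uploaded.
Round 5: rule 10 [led_green -> disk_detected]; rule 11 [log_uploaded & no_display -> psu_ok]. Adds disk_detected, psu_ok.
Derived: gpu_fault (round 3), log_uploaded (round 4), led_green (round 4). ticket_escalated never appears in any round.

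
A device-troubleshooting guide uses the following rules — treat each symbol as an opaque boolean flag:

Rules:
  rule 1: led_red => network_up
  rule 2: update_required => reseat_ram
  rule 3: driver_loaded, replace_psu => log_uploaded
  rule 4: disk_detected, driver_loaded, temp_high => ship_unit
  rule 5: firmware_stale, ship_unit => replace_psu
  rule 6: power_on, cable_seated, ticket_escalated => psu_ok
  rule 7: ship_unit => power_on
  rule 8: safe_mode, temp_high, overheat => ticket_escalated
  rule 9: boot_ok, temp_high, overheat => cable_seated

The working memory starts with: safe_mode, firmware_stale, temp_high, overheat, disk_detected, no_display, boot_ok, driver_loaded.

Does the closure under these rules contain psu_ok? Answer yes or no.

Round 1: rule 4 [disk_detected, driver_loaded, temp_high => ship_unit]; rule 8 [safe_mode, temp_high, overheat => ticket_escalated]; rule 9 [boot_ok, temp_high, overheat => cable_seated]. New: ship_unit, ticket_escalated, cable_seated.
Round 2: rule 5 [firmware_stale, ship_unit => replace_psu]; rule 7 [ship_unit => power_on]. New: replace_psu, power_on.
Round 3: rule 3 [driver_loaded, replace_psu => log_uploaded]; rule 6 [power_on, cable_seated, ticket_escalated => psu_ok]. New: log_uploaded, psu_ok.
psu_ok appears in round 3, so it is derivable.

yes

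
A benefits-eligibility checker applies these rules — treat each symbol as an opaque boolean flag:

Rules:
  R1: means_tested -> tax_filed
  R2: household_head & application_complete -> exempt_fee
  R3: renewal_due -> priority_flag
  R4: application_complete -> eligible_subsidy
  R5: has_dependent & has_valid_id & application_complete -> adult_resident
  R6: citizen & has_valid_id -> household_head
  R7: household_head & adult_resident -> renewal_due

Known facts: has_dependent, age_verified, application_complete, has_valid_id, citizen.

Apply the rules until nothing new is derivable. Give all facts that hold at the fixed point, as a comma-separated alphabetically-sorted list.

Round 1 — R4, R5, R6, derive eligible_subsidy, adult_resident, household_head.
Round 2 — R2, R7, derive exempt_fee, renewal_due.
Round 3 — R3, derive priority_flag.

adult_resident, age_verified, application_complete, citizen, eligible_subsidy, exempt_fee, has_dependent, has_valid_id, household_head, priority_flag, renewal_due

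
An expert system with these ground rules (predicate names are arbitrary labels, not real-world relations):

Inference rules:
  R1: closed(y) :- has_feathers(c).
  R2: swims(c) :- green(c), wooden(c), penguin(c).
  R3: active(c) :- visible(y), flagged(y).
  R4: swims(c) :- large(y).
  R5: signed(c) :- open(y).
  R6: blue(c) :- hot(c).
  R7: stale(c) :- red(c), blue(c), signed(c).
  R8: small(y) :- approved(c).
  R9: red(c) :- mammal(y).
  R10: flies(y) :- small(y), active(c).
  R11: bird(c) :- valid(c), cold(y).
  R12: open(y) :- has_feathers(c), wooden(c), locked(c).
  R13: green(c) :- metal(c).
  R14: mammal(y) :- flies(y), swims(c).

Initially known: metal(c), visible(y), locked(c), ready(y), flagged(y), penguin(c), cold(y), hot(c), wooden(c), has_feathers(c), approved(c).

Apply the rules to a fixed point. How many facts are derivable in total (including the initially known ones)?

Round 1 fires R1, R3, R6, R8, R12, R13, giving closed(y), active(c), blue(c), small(y), open(y), green(c).
Round 2 fires R2, R5, R10, giving swims(c), signed(c), flies(y).
Round 3 fires R14, giving mammal(y).
Round 4 fires R9, giving red(c).
Round 5 fires R7, giving stale(c).
Closure: {active(c), approved(c), blue(c), closed(y), cold(y), flagged(y), flies(y), green(c), has_feathers(c), hot(c), locked(c), mammal(y), metal(c), open(y), penguin(c), ready(y), red(c), signed(c), small(y), stale(c), swims(c), visible(y), wooden(c)} — 23 facts.

23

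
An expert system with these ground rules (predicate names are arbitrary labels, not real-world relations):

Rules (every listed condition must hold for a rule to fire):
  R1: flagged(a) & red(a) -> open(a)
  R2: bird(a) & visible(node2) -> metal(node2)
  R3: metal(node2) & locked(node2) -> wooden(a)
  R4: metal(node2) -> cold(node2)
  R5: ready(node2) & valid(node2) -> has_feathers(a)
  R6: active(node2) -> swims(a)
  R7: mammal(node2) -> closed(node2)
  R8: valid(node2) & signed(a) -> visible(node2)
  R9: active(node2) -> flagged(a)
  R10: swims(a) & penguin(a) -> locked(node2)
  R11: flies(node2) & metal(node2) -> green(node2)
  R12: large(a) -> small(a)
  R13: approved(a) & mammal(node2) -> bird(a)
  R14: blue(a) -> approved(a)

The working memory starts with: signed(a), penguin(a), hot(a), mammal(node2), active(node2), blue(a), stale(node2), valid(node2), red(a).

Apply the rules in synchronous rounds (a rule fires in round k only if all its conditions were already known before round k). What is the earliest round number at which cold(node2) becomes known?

4

[1] R6 [active(node2) -> swims(a)]; R7 [mammal(node2) -> closed(node2)]; R8 [valid(node2) & signed(a) -> visible(node2)]; R9 [active(node2) -> flagged(a)]; R14 [blue(a) -> approved(a)]. ⇒ new: swims(a), closed(node2), visible(node2), flagged(a), approved(a).
[2] R1 [flagged(a) & red(a) -> open(a)]; R10 [swims(a) & penguin(a) -> locked(node2)]; R13 [approved(a) & mammal(node2) -> bird(a)]. ⇒ new: open(a), locked(node2), bird(a).
[3] R2 [bird(a) & visible(node2) -> metal(node2)]. ⇒ new: metal(node2).
[4] R3 [metal(node2) & locked(node2) -> wooden(a)]; R4 [metal(node2) -> cold(node2)]. ⇒ new: wooden(a), cold(node2).
cold(node2) first appears in round 4.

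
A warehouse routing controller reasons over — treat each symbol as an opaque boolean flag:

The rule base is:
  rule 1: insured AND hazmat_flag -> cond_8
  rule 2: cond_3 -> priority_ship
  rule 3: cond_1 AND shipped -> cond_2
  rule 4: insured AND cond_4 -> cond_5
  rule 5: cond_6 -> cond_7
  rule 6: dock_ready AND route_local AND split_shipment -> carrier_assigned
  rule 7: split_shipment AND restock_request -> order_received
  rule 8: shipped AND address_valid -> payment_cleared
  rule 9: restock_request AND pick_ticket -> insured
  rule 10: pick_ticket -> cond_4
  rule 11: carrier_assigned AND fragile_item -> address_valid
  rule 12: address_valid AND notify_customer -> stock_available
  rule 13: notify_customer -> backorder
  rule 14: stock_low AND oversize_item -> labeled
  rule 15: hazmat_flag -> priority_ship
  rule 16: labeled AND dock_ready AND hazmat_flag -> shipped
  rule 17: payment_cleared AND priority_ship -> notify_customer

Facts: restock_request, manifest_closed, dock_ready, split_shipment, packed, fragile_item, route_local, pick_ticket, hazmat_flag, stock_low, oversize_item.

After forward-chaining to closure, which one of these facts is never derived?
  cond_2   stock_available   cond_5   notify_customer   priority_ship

cond_2

Round 1 — rule 6, rule 7, rule 9, rule 10, rule 14, rule 15, derive carrier_assigned, order_received, insured, cond_4, labeled, priority_ship.
Round 2 — rule 1, rule 4, rule 11, rule 16, derive cond_8, cond_5, address_valid, shipped.
Round 3 — rule 8, derive payment_cleared.
Round 4 — rule 17, derive notify_customer.
Round 5 — rule 12, rule 13, derive stock_available, backorder.
Derived: cond_5 (round 2), stock_available (round 5), priority_ship (round 1), notify_customer (round 4). cond_2 never appears in any round.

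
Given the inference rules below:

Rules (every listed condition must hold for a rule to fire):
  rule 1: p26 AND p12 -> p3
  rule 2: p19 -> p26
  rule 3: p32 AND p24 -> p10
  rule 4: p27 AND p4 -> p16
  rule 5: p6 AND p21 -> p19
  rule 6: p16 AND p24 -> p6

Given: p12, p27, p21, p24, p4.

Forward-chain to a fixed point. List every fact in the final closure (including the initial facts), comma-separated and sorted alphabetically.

Round 1 — rule 4, derive p16.
Round 2 — rule 6, derive p6.
Round 3 — rule 5, derive p19.
Round 4 — rule 2, derive p26.
Round 5 — rule 1, derive p3.

p12, p16, p19, p21, p24, p26, p27, p3, p4, p6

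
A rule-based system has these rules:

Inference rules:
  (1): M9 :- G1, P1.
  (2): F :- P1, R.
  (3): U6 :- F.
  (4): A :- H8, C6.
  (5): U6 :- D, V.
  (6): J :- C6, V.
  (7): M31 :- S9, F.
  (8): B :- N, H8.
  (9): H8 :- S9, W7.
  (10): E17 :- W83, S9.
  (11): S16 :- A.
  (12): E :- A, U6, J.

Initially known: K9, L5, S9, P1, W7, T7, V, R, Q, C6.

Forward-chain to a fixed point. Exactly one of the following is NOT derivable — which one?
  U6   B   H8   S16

B

Round 1: (2) [F :- P1, R.]; (6) [J :- C6, V.]; (9) [H8 :- S9, W7.]. Adds F, J, H8.
Round 2: (3) [U6 :- F.]; (4) [A :- H8, C6.]; (7) [M31 :- S9, F.]. Adds U6, A, M31.
Round 3: (11) [S16 :- A.]; (12) [E :- A, U6, J.]. Adds S16, E.
Derived: U6 (round 2), H8 (round 1), S16 (round 3). B never appears in any round.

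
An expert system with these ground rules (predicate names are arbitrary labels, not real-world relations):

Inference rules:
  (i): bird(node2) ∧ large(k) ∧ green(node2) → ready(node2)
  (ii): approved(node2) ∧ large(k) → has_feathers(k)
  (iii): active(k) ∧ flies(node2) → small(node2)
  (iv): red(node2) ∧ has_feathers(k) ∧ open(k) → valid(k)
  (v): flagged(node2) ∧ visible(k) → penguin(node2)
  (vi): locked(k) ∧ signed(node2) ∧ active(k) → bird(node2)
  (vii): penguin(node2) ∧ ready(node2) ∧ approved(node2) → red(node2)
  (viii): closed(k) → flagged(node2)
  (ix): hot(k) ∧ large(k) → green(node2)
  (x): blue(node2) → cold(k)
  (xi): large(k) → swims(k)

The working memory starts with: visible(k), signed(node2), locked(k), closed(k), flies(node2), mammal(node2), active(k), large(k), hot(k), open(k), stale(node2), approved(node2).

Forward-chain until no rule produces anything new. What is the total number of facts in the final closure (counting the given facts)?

22

Round 1 — (ii), (iii), (vi), (viii), (ix), (xi), derive has_feathers(k), small(node2), bird(node2), flagged(node2), green(node2), swims(k).
Round 2 — (i), (v), derive ready(node2), penguin(node2).
Round 3 — (vii), derive red(node2).
Round 4 — (iv), derive valid(k).
Closure: {active(k), approved(node2), bird(node2), closed(k), flagged(node2), flies(node2), green(node2), has_feathers(k), hot(k), large(k), locked(k), mammal(node2), open(k), penguin(node2), ready(node2), red(node2), signed(node2), small(node2), stale(node2), swims(k), valid(k), visible(k)} — 22 facts.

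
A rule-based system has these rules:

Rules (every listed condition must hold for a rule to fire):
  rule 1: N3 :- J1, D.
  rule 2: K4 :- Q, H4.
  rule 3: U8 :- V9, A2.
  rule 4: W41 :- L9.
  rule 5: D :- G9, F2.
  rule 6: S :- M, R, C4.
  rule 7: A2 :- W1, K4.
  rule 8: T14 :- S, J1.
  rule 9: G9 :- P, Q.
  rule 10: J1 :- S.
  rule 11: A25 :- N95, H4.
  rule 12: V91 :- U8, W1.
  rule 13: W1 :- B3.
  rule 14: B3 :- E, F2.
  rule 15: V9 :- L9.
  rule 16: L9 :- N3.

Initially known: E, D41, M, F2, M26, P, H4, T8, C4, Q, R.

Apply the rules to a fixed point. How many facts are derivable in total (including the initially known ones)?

26

Round 1: rule 2 [K4 :- Q, H4.]; rule 6 [S :- M, R, C4.]; rule 9 [G9 :- P, Q.]; rule 14 [B3 :- E, F2.]. New: K4, S, G9, B3.
Round 2: rule 5 [D :- G9, F2.]; rule 10 [J1 :- S.]; rule 13 [W1 :- B3.]. New: D, J1, W1.
Round 3: rule 1 [N3 :- J1, D.]; rule 7 [A2 :- W1, K4.]; rule 8 [T14 :- S, J1.]. New: N3, A2, T14.
Round 4: rule 16 [L9 :- N3.]. New: L9.
Round 5: rule 4 [W41 :- L9.]; rule 15 [V9 :- L9.]. New: W41, V9.
Round 6: rule 3 [U8 :- V9, A2.]. New: U8.
Round 7: rule 12 [V91 :- U8, W1.]. New: V91.
Closure: {A2, B3, C4, D, D41, E, F2, G9, H4, J1, K4, L9, M, M26, N3, P, Q, R, S, T14, T8, U8, V9, V91, W1, W41} — 26 facts.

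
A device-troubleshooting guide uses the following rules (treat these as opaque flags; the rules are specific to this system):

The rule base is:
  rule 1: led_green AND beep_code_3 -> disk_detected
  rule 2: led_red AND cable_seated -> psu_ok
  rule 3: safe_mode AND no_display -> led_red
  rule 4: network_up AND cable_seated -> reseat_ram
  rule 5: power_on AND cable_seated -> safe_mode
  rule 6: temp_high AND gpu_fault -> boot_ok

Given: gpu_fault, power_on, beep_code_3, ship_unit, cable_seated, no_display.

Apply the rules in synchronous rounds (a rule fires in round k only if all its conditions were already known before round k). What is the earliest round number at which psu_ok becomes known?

Round 1 — rule 5, derive safe_mode.
Round 2 — rule 3, derive led_red.
Round 3 — rule 2, derive psu_ok.
psu_ok first appears in round 3.

3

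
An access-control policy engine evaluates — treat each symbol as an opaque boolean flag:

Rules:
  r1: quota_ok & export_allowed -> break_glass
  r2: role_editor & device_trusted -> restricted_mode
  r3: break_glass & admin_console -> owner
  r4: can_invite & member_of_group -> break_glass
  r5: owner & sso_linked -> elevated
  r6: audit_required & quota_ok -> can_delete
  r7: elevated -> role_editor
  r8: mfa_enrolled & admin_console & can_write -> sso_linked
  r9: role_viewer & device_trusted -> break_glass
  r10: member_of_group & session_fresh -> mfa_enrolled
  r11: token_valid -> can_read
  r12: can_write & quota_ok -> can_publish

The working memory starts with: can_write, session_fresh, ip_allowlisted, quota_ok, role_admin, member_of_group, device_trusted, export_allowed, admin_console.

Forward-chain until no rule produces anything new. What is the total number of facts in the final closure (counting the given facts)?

17

Round 1: r1 [quota_ok & export_allowed -> break_glass]; r10 [member_of_group & session_fresh -> mfa_enrolled]; r12 [can_write & quota_ok -> can_publish]. New: break_glass, mfa_enrolled, can_publish.
Round 2: r3 [break_glass & admin_console -> owner]; r8 [mfa_enrolled & admin_console & can_write -> sso_linked]. New: owner, sso_linked.
Round 3: r5 [owner & sso_linked -> elevated]. New: elevated.
Round 4: r7 [elevated -> role_editor]. New: role_editor.
Round 5: r2 [role_editor & device_trusted -> restricted_mode]. New: restricted_mode.
Closure: {admin_console, break_glass, can_publish, can_write, device_trusted, elevated, export_allowed, ip_allowlisted, member_of_group, mfa_enrolled, owner, quota_ok, restricted_mode, role_admin, role_editor, session_fresh, sso_linked} — 17 facts.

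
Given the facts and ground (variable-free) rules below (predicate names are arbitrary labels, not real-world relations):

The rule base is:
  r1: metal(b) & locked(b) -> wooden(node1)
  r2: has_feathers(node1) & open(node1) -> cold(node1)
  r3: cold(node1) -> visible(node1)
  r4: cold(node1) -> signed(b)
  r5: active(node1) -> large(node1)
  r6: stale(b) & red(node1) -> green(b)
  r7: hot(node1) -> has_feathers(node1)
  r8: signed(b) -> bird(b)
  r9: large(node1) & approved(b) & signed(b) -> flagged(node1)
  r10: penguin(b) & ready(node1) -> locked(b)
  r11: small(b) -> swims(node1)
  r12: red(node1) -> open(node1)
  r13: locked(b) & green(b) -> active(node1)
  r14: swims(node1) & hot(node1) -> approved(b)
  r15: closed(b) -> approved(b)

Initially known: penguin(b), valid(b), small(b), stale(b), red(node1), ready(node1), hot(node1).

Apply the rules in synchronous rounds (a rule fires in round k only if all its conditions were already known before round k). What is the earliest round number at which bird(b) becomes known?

[1] r6 [stale(b) & red(node1) -> green(b)]; r7 [hot(node1) -> has_feathers(node1)]; r10 [penguin(b) & ready(node1) -> locked(b)]; r11 [small(b) -> swims(node1)]; r12 [red(node1) -> open(node1)]. ⇒ new: green(b), has_feathers(node1), locked(b), swims(node1), open(node1).
[2] r2 [has_feathers(node1) & open(node1) -> cold(node1)]; r13 [locked(b) & green(b) -> active(node1)]; r14 [swims(node1) & hot(node1) -> approved(b)]. ⇒ new: cold(node1), active(node1), approved(b).
[3] r3 [cold(node1) -> visible(node1)]; r4 [cold(node1) -> signed(b)]; r5 [active(node1) -> large(node1)]. ⇒ new: visible(node1), signed(b), large(node1).
[4] r8 [signed(b) -> bird(b)]; r9 [large(node1) & approved(b) & signed(b) -> flagged(node1)]. ⇒ new: bird(b), flagged(node1).
bird(b) first appears in round 4.

4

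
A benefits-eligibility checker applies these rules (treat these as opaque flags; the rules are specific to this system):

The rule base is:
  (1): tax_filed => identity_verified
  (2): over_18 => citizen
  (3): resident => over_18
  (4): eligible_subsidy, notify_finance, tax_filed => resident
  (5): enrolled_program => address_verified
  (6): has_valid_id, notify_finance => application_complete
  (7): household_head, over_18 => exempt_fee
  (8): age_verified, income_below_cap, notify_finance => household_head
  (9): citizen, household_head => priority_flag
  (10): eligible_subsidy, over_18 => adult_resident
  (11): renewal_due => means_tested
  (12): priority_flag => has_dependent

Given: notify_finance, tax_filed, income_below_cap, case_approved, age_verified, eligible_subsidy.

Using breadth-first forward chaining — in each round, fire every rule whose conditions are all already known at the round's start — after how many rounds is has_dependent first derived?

5

Round 1 fires (1), (4), (8), giving identity_verified, resident, household_head.
Round 2 fires (3), giving over_18.
Round 3 fires (2), (7), (10), giving citizen, exempt_fee, adult_resident.
Round 4 fires (9), giving priority_flag.
Round 5 fires (12), giving has_dependent.
has_dependent first appears in round 5.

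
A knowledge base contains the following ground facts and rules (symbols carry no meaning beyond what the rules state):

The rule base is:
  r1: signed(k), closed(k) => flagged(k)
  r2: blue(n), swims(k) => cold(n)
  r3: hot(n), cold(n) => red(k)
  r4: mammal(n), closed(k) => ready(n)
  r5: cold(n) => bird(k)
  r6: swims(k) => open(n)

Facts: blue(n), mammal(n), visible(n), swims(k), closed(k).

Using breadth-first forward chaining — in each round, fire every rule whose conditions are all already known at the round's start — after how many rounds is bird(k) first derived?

2

Round 1: r2 [blue(n), swims(k) => cold(n)]; r4 [mammal(n), closed(k) => ready(n)]; r6 [swims(k) => open(n)]. New: cold(n), ready(n), open(n).
Round 2: r5 [cold(n) => bird(k)]. New: bird(k).
bird(k) first appears in round 2.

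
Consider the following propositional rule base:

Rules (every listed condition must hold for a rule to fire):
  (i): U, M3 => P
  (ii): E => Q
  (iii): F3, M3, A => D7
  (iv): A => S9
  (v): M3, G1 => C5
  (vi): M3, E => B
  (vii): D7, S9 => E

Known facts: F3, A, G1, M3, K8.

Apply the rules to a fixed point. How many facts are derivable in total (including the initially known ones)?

Round 1 — (iii), (iv), (v), derive D7, S9, C5.
Round 2 — (vii), derive E.
Round 3 — (ii), (vi), derive Q, B.
Closure: {A, B, C5, D7, E, F3, G1, K8, M3, Q, S9} — 11 facts.

11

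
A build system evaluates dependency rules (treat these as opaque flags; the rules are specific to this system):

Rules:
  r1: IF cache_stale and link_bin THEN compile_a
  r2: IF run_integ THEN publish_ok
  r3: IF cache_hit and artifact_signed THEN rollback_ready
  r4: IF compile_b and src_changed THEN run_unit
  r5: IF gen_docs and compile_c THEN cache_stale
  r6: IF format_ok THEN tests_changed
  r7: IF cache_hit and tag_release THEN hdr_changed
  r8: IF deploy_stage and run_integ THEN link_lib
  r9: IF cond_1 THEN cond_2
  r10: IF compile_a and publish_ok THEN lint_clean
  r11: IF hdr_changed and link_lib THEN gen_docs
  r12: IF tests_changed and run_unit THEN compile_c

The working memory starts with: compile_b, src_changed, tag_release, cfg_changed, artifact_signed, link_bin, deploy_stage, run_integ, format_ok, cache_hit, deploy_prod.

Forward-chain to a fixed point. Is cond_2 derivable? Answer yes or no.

no

Round 1 fires r2, r3, r4, r6, r7, r8, giving publish_ok, rollback_ready, run_unit, tests_changed, hdr_changed, link_lib.
Round 2 fires r11, r12, giving gen_docs, compile_c.
Round 3 fires r5, giving cache_stale.
Round 4 fires r1, giving compile_a.
Round 5 fires r10, giving lint_clean.
Fixed point reached. cond_2 is concluded only by r9; r9 needs cond_1 (never derived).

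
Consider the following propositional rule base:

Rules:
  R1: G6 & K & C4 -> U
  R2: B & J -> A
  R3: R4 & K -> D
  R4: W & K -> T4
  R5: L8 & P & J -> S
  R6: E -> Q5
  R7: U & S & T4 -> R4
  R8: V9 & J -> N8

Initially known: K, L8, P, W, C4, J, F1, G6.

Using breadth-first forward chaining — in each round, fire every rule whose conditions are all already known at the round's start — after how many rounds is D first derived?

[1] R1 [G6 & K & C4 -> U]; R4 [W & K -> T4]; R5 [L8 & P & J -> S]. ⇒ new: U, T4, S.
[2] R7 [U & S & T4 -> R4]. ⇒ new: R4.
[3] R3 [R4 & K -> D]. ⇒ new: D.
D first appears in round 3.

3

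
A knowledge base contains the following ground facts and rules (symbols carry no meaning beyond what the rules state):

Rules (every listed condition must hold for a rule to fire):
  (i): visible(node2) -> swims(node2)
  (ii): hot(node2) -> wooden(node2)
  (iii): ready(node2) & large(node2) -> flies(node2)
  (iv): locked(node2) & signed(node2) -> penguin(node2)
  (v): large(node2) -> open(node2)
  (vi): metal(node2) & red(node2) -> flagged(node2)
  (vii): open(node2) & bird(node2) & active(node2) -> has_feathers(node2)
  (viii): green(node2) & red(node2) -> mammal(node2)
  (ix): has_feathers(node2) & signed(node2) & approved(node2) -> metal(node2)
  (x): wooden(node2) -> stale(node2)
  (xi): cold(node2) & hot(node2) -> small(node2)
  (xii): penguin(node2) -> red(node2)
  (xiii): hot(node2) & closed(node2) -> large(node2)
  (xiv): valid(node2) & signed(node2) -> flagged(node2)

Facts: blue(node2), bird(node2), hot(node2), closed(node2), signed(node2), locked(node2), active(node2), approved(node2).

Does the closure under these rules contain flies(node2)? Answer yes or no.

Round 1: (ii) [hot(node2) -> wooden(node2)]; (iv) [locked(node2) & signed(node2) -> penguin(node2)]; (xiii) [hot(node2) & closed(node2) -> large(node2)]. New: wooden(node2), penguin(node2), large(node2).
Round 2: (v) [large(node2) -> open(node2)]; (x) [wooden(node2) -> stale(node2)]; (xii) [penguin(node2) -> red(node2)]. New: open(node2), stale(node2), red(node2).
Round 3: (vii) [open(node2) & bird(node2) & active(node2) -> has_feathers(node2)]. New: has_feathers(node2).
Round 4: (ix) [has_feathers(node2) & signed(node2) & approved(node2) -> metal(node2)]. New: metal(node2).
Round 5: (vi) [metal(node2) & red(node2) -> flagged(node2)]. New: flagged(node2).
Fixed point reached. flies(node2) is concluded only by (iii); (iii) needs ready(node2) (never derived).

no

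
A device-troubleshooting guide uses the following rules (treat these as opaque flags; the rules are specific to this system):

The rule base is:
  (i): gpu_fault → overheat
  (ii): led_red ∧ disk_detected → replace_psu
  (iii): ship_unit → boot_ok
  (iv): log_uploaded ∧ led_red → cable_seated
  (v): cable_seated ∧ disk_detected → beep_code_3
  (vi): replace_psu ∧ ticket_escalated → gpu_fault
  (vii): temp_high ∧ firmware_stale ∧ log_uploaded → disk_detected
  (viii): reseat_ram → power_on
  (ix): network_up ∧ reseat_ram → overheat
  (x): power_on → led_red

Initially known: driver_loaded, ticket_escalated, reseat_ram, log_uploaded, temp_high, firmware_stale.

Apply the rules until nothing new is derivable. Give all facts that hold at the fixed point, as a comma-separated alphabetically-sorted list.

beep_code_3, cable_seated, disk_detected, driver_loaded, firmware_stale, gpu_fault, led_red, log_uploaded, overheat, power_on, replace_psu, reseat_ram, temp_high, ticket_escalated

Round 1 — (vii), (viii), derive disk_detected, power_on.
Round 2 — (x), derive led_red.
Round 3 — (ii), (iv), derive replace_psu, cable_seated.
Round 4 — (v), (vi), derive beep_code_3, gpu_fault.
Round 5 — (i), derive overheat.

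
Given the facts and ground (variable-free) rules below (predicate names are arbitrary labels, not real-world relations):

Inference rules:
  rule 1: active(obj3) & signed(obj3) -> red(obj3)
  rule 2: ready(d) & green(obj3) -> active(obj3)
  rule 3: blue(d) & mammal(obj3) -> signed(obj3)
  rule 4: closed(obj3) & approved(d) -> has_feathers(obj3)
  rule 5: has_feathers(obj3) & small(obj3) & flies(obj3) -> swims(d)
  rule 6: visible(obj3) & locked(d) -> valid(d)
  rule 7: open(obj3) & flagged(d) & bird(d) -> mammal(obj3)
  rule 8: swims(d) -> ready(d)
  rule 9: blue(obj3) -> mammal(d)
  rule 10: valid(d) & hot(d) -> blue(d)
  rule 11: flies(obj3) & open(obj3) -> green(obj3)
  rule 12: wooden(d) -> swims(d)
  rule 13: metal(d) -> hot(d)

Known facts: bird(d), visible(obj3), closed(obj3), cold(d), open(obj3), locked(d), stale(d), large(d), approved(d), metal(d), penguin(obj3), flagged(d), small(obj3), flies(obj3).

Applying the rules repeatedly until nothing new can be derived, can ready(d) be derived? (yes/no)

Round 1: rule 4 [closed(obj3) & approved(d) -> has_feathers(obj3)]; rule 6 [visible(obj3) & locked(d) -> valid(d)]; rule 7 [open(obj3) & flagged(d) & bird(d) -> mammal(obj3)]; rule 11 [flies(obj3) & open(obj3) -> green(obj3)]; rule 13 [metal(d) -> hot(d)]. Adds has_feathers(obj3), valid(d), mammal(obj3), green(obj3), hot(d).
Round 2: rule 5 [has_feathers(obj3) & small(obj3) & flies(obj3) -> swims(d)]; rule 10 [valid(d) & hot(d) -> blue(d)]. Adds swims(d), blue(d).
Round 3: rule 3 [blue(d) & mammal(obj3) -> signed(obj3)]; rule 8 [swims(d) -> ready(d)]. Adds signed(obj3), ready(d).
Round 4: rule 2 [ready(d) & green(obj3) -> active(obj3)]. Adds active(obj3).
Round 5: rule 1 [active(obj3) & signed(obj3) -> red(obj3)]. Adds red(obj3).
ready(d) appears in round 3, so it is derivable.

yes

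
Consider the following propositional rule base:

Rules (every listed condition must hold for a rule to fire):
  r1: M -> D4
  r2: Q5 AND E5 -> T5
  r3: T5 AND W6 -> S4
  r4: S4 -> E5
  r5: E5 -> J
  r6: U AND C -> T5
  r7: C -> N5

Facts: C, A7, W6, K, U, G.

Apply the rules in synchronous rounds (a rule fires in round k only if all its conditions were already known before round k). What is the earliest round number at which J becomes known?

4

[1] r6 [U AND C -> T5]; r7 [C -> N5]. ⇒ new: T5, N5.
[2] r3 [T5 AND W6 -> S4]. ⇒ new: S4.
[3] r4 [S4 -> E5]. ⇒ new: E5.
[4] r5 [E5 -> J]. ⇒ new: J.
J first appears in round 4.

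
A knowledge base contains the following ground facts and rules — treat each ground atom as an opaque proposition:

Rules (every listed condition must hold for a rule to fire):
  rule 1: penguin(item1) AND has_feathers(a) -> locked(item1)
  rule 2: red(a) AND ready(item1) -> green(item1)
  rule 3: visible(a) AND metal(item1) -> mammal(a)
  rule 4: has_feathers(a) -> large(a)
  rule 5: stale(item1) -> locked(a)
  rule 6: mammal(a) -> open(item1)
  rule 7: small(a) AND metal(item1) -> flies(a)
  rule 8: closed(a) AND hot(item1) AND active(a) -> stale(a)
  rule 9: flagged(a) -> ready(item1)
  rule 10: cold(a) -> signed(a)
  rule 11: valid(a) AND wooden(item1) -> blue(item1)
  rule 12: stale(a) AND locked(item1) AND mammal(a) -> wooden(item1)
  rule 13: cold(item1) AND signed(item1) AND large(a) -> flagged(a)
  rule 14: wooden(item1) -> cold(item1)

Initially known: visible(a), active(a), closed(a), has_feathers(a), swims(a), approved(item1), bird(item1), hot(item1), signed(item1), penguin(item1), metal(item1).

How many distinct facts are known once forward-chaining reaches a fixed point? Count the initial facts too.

20

Round 1 — rule 1, rule 3, rule 4, rule 8, derive locked(item1), mammal(a), large(a), stale(a).
Round 2 — rule 6, rule 12, derive open(item1), wooden(item1).
Round 3 — rule 14, derive cold(item1).
Round 4 — rule 13, derive flagged(a).
Round 5 — rule 9, derive ready(item1).
Closure: {active(a), approved(item1), bird(item1), closed(a), cold(item1), flagged(a), has_feathers(a), hot(item1), large(a), locked(item1), mammal(a), metal(item1), open(item1), penguin(item1), ready(item1), signed(item1), stale(a), swims(a), visible(a), wooden(item1)} — 20 facts.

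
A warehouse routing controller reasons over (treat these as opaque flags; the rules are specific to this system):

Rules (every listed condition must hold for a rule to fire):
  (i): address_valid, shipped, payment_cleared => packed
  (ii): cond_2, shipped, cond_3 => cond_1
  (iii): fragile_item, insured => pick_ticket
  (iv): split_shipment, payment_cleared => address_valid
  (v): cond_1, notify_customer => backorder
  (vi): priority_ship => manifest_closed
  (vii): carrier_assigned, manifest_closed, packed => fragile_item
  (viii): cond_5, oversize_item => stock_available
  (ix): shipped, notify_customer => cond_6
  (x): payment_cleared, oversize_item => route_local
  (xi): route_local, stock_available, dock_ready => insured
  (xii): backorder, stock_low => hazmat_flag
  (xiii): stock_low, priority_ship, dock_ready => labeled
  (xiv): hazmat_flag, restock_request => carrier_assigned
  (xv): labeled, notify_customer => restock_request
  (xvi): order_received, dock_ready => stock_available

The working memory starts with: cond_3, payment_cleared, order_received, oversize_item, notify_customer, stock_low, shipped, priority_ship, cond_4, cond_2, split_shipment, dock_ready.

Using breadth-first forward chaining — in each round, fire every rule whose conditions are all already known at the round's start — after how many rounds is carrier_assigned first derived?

4

Round 1 fires (ii), (iv), (vi), (ix), (x), (xiii), (xvi), giving cond_1, address_valid, manifest_closed, cond_6, route_local, labeled, stock_available.
Round 2 fires (i), (v), (xi), (xv), giving packed, backorder, insured, restock_request.
Round 3 fires (xii), giving hazmat_flag.
Round 4 fires (xiv), giving carrier_assigned.
carrier_assigned first appears in round 4.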